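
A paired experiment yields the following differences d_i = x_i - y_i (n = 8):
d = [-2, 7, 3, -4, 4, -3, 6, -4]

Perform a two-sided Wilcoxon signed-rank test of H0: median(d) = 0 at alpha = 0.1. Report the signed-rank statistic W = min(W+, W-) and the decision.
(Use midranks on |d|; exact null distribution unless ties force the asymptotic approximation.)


Step 1: Drop any zero differences (none here) and take |d_i|.
|d| = [2, 7, 3, 4, 4, 3, 6, 4]
Step 2: Midrank |d_i| (ties get averaged ranks).
ranks: |2|->1, |7|->8, |3|->2.5, |4|->5, |4|->5, |3|->2.5, |6|->7, |4|->5
Step 3: Attach original signs; sum ranks with positive sign and with negative sign.
W+ = 8 + 2.5 + 5 + 7 = 22.5
W- = 1 + 5 + 2.5 + 5 = 13.5
(Check: W+ + W- = 36 should equal n(n+1)/2 = 36.)
Step 4: Test statistic W = min(W+, W-) = 13.5.
Step 5: Ties in |d|, so use the tie-corrected normal approximation.
        E[W] = n(n+1)/4 = 8*9/4 = 18.
        Tie groups: |d|=3 (t=2), |d|=4 (t=3); sum(t^3 - t) = 30.
        Var[W] = n(n+1)(2n+1)/24 - sum(t^3-t)/48 = 1224/24 - 30/48 = 50.375.
        z = (W - E[W]) / sqrt(Var[W]) = (13.5 - 18) / 7.0975 = -0.6340.
        Two-sided p = 2*Phi(z) = 0.526066.
Step 6: alpha = 0.1. fail to reject H0.

W+ = 22.5, W- = 13.5, W = min = 13.5, p = 0.526066, fail to reject H0.


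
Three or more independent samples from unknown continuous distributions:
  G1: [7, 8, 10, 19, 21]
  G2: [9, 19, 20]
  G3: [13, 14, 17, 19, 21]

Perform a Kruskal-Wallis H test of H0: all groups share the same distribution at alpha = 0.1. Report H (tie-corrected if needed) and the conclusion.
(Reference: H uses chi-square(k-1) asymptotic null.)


Step 1: Combine all N = 13 observations and assign midranks.
sorted (value, group, rank): (7,G1,1), (8,G1,2), (9,G2,3), (10,G1,4), (13,G3,5), (14,G3,6), (17,G3,7), (19,G1,9), (19,G2,9), (19,G3,9), (20,G2,11), (21,G1,12.5), (21,G3,12.5)
Step 2: Sum ranks within each group.
R_1 = 28.5 (n_1 = 5)
R_2 = 23 (n_2 = 3)
R_3 = 39.5 (n_3 = 5)
Step 3: H = 12/(N(N+1)) * sum(R_i^2/n_i) - 3(N+1)
     = 12/(13*14) * (28.5^2/5 + 23^2/3 + 39.5^2/5) - 3*14
     = 0.065934 * 650.833 - 42
     = 0.912088.
Step 4: Ties present; correction factor C = 1 - 30/(13^3 - 13) = 0.986264. Corrected H = 0.912088 / 0.986264 = 0.924791.
Step 5: Under H0, H ~ chi^2(2); p-value = 0.629773.
Step 6: alpha = 0.1. fail to reject H0.

H = 0.9248, df = 2, p = 0.629773, fail to reject H0.


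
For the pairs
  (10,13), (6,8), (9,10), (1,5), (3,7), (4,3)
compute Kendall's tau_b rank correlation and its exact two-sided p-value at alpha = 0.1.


Step 1: Enumerate the 15 unordered pairs (i,j) with i<j and classify each by sign(x_j-x_i) * sign(y_j-y_i).
  (1,2):dx=-4,dy=-5->C; (1,3):dx=-1,dy=-3->C; (1,4):dx=-9,dy=-8->C; (1,5):dx=-7,dy=-6->C
  (1,6):dx=-6,dy=-10->C; (2,3):dx=+3,dy=+2->C; (2,4):dx=-5,dy=-3->C; (2,5):dx=-3,dy=-1->C
  (2,6):dx=-2,dy=-5->C; (3,4):dx=-8,dy=-5->C; (3,5):dx=-6,dy=-3->C; (3,6):dx=-5,dy=-7->C
  (4,5):dx=+2,dy=+2->C; (4,6):dx=+3,dy=-2->D; (5,6):dx=+1,dy=-4->D
Step 2: C = 13, D = 2, total pairs = 15.
Step 3: tau = (C - D)/(n(n-1)/2) = (13 - 2)/15 = 0.733333.
Step 4: Exact two-sided p-value (enumerate n! = 720 permutations of y under H0): p = 0.055556.
Step 5: alpha = 0.1. reject H0.

tau_b = 0.7333 (C=13, D=2), p = 0.055556, reject H0.


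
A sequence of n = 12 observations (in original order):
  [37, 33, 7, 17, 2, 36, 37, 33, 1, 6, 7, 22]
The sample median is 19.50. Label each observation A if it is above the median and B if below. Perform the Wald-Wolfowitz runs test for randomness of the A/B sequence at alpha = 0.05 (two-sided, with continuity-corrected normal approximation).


Step 1: Compute median = 19.50; label A = above, B = below.
Labels in order: AABBBAAABBBA  (n_A = 6, n_B = 6)
Step 2: Count runs R = 5.
Step 3: Under H0 (random ordering), E[R] = 2*n_A*n_B/(n_A+n_B) + 1 = 2*6*6/12 + 1 = 7.0000.
        Var[R] = 2*n_A*n_B*(2*n_A*n_B - n_A - n_B) / ((n_A+n_B)^2 * (n_A+n_B-1)) = 4320/1584 = 2.7273.
        SD[R] = 1.6514.
Step 4: Continuity-corrected z = (R + 0.5 - E[R]) / SD[R] = (5 + 0.5 - 7.0000) / 1.6514 = -0.9083.
Step 5: Two-sided p-value via normal approximation = 2*(1 - Phi(|z|)) = 0.363722.
Step 6: alpha = 0.05. fail to reject H0.

R = 5, z = -0.9083, p = 0.363722, fail to reject H0.


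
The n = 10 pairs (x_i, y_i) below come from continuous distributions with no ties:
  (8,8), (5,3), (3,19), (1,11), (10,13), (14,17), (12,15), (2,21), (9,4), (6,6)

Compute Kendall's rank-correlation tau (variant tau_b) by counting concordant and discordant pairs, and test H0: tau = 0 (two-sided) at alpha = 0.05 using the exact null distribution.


Step 1: Enumerate the 45 unordered pairs (i,j) with i<j and classify each by sign(x_j-x_i) * sign(y_j-y_i).
  (1,2):dx=-3,dy=-5->C; (1,3):dx=-5,dy=+11->D; (1,4):dx=-7,dy=+3->D; (1,5):dx=+2,dy=+5->C
  (1,6):dx=+6,dy=+9->C; (1,7):dx=+4,dy=+7->C; (1,8):dx=-6,dy=+13->D; (1,9):dx=+1,dy=-4->D
  (1,10):dx=-2,dy=-2->C; (2,3):dx=-2,dy=+16->D; (2,4):dx=-4,dy=+8->D; (2,5):dx=+5,dy=+10->C
  (2,6):dx=+9,dy=+14->C; (2,7):dx=+7,dy=+12->C; (2,8):dx=-3,dy=+18->D; (2,9):dx=+4,dy=+1->C
  (2,10):dx=+1,dy=+3->C; (3,4):dx=-2,dy=-8->C; (3,5):dx=+7,dy=-6->D; (3,6):dx=+11,dy=-2->D
  (3,7):dx=+9,dy=-4->D; (3,8):dx=-1,dy=+2->D; (3,9):dx=+6,dy=-15->D; (3,10):dx=+3,dy=-13->D
  (4,5):dx=+9,dy=+2->C; (4,6):dx=+13,dy=+6->C; (4,7):dx=+11,dy=+4->C; (4,8):dx=+1,dy=+10->C
  (4,9):dx=+8,dy=-7->D; (4,10):dx=+5,dy=-5->D; (5,6):dx=+4,dy=+4->C; (5,7):dx=+2,dy=+2->C
  (5,8):dx=-8,dy=+8->D; (5,9):dx=-1,dy=-9->C; (5,10):dx=-4,dy=-7->C; (6,7):dx=-2,dy=-2->C
  (6,8):dx=-12,dy=+4->D; (6,9):dx=-5,dy=-13->C; (6,10):dx=-8,dy=-11->C; (7,8):dx=-10,dy=+6->D
  (7,9):dx=-3,dy=-11->C; (7,10):dx=-6,dy=-9->C; (8,9):dx=+7,dy=-17->D; (8,10):dx=+4,dy=-15->D
  (9,10):dx=-3,dy=+2->D
Step 2: C = 24, D = 21, total pairs = 45.
Step 3: tau = (C - D)/(n(n-1)/2) = (24 - 21)/45 = 0.066667.
Step 4: Exact two-sided p-value (enumerate n! = 3628800 permutations of y under H0): p = 0.861801.
Step 5: alpha = 0.05. fail to reject H0.

tau_b = 0.0667 (C=24, D=21), p = 0.861801, fail to reject H0.


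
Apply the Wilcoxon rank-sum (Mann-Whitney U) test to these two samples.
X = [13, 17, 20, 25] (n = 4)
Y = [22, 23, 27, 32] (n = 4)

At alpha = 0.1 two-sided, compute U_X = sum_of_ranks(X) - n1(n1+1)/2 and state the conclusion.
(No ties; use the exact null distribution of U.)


Step 1: Combine and sort all 8 observations; assign midranks.
sorted (value, group): (13,X), (17,X), (20,X), (22,Y), (23,Y), (25,X), (27,Y), (32,Y)
ranks: 13->1, 17->2, 20->3, 22->4, 23->5, 25->6, 27->7, 32->8
Step 2: Rank sum for X: R1 = 1 + 2 + 3 + 6 = 12.
Step 3: U_X = R1 - n1(n1+1)/2 = 12 - 4*5/2 = 12 - 10 = 2.
       U_Y = n1*n2 - U_X = 16 - 2 = 14.
Step 4: No ties, so the exact null distribution of U (based on enumerating the C(8,4) = 70 equally likely rank assignments) gives the two-sided p-value.
Step 5: p-value = 0.114286; compare to alpha = 0.1. fail to reject H0.

U_X = 2, p = 0.114286, fail to reject H0 at alpha = 0.1.


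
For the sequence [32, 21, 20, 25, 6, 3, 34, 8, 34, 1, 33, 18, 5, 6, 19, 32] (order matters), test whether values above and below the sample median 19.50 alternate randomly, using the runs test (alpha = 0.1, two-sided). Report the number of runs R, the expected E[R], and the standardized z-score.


Step 1: Compute median = 19.50; label A = above, B = below.
Labels in order: AAAABBABABABBBBA  (n_A = 8, n_B = 8)
Step 2: Count runs R = 9.
Step 3: Under H0 (random ordering), E[R] = 2*n_A*n_B/(n_A+n_B) + 1 = 2*8*8/16 + 1 = 9.0000.
        Var[R] = 2*n_A*n_B*(2*n_A*n_B - n_A - n_B) / ((n_A+n_B)^2 * (n_A+n_B-1)) = 14336/3840 = 3.7333.
        SD[R] = 1.9322.
Step 4: R = E[R], so z = 0 with no continuity correction.
Step 5: Two-sided p-value via normal approximation = 2*(1 - Phi(|z|)) = 1.000000.
Step 6: alpha = 0.1. fail to reject H0.

R = 9, z = 0.0000, p = 1.000000, fail to reject H0.


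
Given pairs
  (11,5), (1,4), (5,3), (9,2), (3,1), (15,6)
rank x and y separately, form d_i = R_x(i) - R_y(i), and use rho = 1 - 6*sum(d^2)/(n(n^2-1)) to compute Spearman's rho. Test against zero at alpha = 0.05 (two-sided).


Step 1: Rank x and y separately (midranks; no ties here).
rank(x): 11->5, 1->1, 5->3, 9->4, 3->2, 15->6
rank(y): 5->5, 4->4, 3->3, 2->2, 1->1, 6->6
Step 2: d_i = R_x(i) - R_y(i); compute d_i^2.
  (5-5)^2=0, (1-4)^2=9, (3-3)^2=0, (4-2)^2=4, (2-1)^2=1, (6-6)^2=0
sum(d^2) = 14.
Step 3: rho = 1 - 6*14 / (6*(6^2 - 1)) = 1 - 84/210 = 0.600000.
Step 4: Under H0, t = rho * sqrt((n-2)/(1-rho^2)) = 1.5000 ~ t(4).
Step 5: Two-sided p-value from the t-distribution with 4 df = 0.208000.
Step 6: alpha = 0.05. fail to reject H0.

rho = 0.6000, p = 0.208000, fail to reject H0 at alpha = 0.05.


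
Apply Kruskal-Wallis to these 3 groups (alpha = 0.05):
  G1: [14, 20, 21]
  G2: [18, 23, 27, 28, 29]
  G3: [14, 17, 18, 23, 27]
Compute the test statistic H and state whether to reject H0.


Step 1: Combine all N = 13 observations and assign midranks.
sorted (value, group, rank): (14,G1,1.5), (14,G3,1.5), (17,G3,3), (18,G2,4.5), (18,G3,4.5), (20,G1,6), (21,G1,7), (23,G2,8.5), (23,G3,8.5), (27,G2,10.5), (27,G3,10.5), (28,G2,12), (29,G2,13)
Step 2: Sum ranks within each group.
R_1 = 14.5 (n_1 = 3)
R_2 = 48.5 (n_2 = 5)
R_3 = 28 (n_3 = 5)
Step 3: H = 12/(N(N+1)) * sum(R_i^2/n_i) - 3(N+1)
     = 12/(13*14) * (14.5^2/3 + 48.5^2/5 + 28^2/5) - 3*14
     = 0.065934 * 697.333 - 42
     = 3.978022.
Step 4: Ties present; correction factor C = 1 - 24/(13^3 - 13) = 0.989011. Corrected H = 3.978022 / 0.989011 = 4.022222.
Step 5: Under H0, H ~ chi^2(2); p-value = 0.133840.
Step 6: alpha = 0.05. fail to reject H0.

H = 4.0222, df = 2, p = 0.133840, fail to reject H0.


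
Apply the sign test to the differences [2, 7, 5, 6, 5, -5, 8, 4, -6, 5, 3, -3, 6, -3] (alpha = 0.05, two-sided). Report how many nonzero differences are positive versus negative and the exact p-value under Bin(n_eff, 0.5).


Step 1: Discard zero differences. Original n = 14; n_eff = number of nonzero differences = 14.
Nonzero differences (with sign): +2, +7, +5, +6, +5, -5, +8, +4, -6, +5, +3, -3, +6, -3
Step 2: Count signs: positive = 10, negative = 4.
Step 3: Under H0: P(positive) = 0.5, so the number of positives S ~ Bin(14, 0.5).
Step 4: Two-sided exact p-value = sum of Bin(14,0.5) probabilities at or below the observed probability = 0.179565.
Step 5: alpha = 0.05. fail to reject H0.

n_eff = 14, pos = 10, neg = 4, p = 0.179565, fail to reject H0.


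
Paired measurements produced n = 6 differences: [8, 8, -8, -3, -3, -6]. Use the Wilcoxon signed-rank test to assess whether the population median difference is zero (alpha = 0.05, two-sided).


Step 1: Drop any zero differences (none here) and take |d_i|.
|d| = [8, 8, 8, 3, 3, 6]
Step 2: Midrank |d_i| (ties get averaged ranks).
ranks: |8|->5, |8|->5, |8|->5, |3|->1.5, |3|->1.5, |6|->3
Step 3: Attach original signs; sum ranks with positive sign and with negative sign.
W+ = 5 + 5 = 10
W- = 5 + 1.5 + 1.5 + 3 = 11
(Check: W+ + W- = 21 should equal n(n+1)/2 = 21.)
Step 4: Test statistic W = min(W+, W-) = 10.
Step 5: Ties in |d|, so use the tie-corrected normal approximation.
        E[W] = n(n+1)/4 = 6*7/4 = 10.5.
        Tie groups: |d|=3 (t=2), |d|=8 (t=3); sum(t^3 - t) = 30.
        Var[W] = n(n+1)(2n+1)/24 - sum(t^3-t)/48 = 546/24 - 30/48 = 22.125.
        z = (W - E[W]) / sqrt(Var[W]) = (10 - 10.5) / 4.7037 = -0.1063.
        Two-sided p = 2*Phi(z) = 0.915345.
Step 6: alpha = 0.05. fail to reject H0.

W+ = 10, W- = 11, W = min = 10, p = 0.915345, fail to reject H0.


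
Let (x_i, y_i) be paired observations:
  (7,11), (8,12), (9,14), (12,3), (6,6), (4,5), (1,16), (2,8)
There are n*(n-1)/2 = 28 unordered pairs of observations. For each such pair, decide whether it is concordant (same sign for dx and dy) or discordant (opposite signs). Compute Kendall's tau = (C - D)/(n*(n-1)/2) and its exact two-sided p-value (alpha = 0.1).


Step 1: Enumerate the 28 unordered pairs (i,j) with i<j and classify each by sign(x_j-x_i) * sign(y_j-y_i).
  (1,2):dx=+1,dy=+1->C; (1,3):dx=+2,dy=+3->C; (1,4):dx=+5,dy=-8->D; (1,5):dx=-1,dy=-5->C
  (1,6):dx=-3,dy=-6->C; (1,7):dx=-6,dy=+5->D; (1,8):dx=-5,dy=-3->C; (2,3):dx=+1,dy=+2->C
  (2,4):dx=+4,dy=-9->D; (2,5):dx=-2,dy=-6->C; (2,6):dx=-4,dy=-7->C; (2,7):dx=-7,dy=+4->D
  (2,8):dx=-6,dy=-4->C; (3,4):dx=+3,dy=-11->D; (3,5):dx=-3,dy=-8->C; (3,6):dx=-5,dy=-9->C
  (3,7):dx=-8,dy=+2->D; (3,8):dx=-7,dy=-6->C; (4,5):dx=-6,dy=+3->D; (4,6):dx=-8,dy=+2->D
  (4,7):dx=-11,dy=+13->D; (4,8):dx=-10,dy=+5->D; (5,6):dx=-2,dy=-1->C; (5,7):dx=-5,dy=+10->D
  (5,8):dx=-4,dy=+2->D; (6,7):dx=-3,dy=+11->D; (6,8):dx=-2,dy=+3->D; (7,8):dx=+1,dy=-8->D
Step 2: C = 13, D = 15, total pairs = 28.
Step 3: tau = (C - D)/(n(n-1)/2) = (13 - 15)/28 = -0.071429.
Step 4: Exact two-sided p-value (enumerate n! = 40320 permutations of y under H0): p = 0.904861.
Step 5: alpha = 0.1. fail to reject H0.

tau_b = -0.0714 (C=13, D=15), p = 0.904861, fail to reject H0.


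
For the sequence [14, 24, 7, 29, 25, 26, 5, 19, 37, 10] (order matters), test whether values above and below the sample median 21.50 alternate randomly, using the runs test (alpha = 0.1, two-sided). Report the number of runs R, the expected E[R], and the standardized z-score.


Step 1: Compute median = 21.50; label A = above, B = below.
Labels in order: BABAAABBAB  (n_A = 5, n_B = 5)
Step 2: Count runs R = 7.
Step 3: Under H0 (random ordering), E[R] = 2*n_A*n_B/(n_A+n_B) + 1 = 2*5*5/10 + 1 = 6.0000.
        Var[R] = 2*n_A*n_B*(2*n_A*n_B - n_A - n_B) / ((n_A+n_B)^2 * (n_A+n_B-1)) = 2000/900 = 2.2222.
        SD[R] = 1.4907.
Step 4: Continuity-corrected z = (R - 0.5 - E[R]) / SD[R] = (7 - 0.5 - 6.0000) / 1.4907 = 0.3354.
Step 5: Two-sided p-value via normal approximation = 2*(1 - Phi(|z|)) = 0.737316.
Step 6: alpha = 0.1. fail to reject H0.

R = 7, z = 0.3354, p = 0.737316, fail to reject H0.


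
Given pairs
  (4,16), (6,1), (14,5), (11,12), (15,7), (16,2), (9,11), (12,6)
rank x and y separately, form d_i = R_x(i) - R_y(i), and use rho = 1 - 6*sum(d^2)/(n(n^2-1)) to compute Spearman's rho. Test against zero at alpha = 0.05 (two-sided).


Step 1: Rank x and y separately (midranks; no ties here).
rank(x): 4->1, 6->2, 14->6, 11->4, 15->7, 16->8, 9->3, 12->5
rank(y): 16->8, 1->1, 5->3, 12->7, 7->5, 2->2, 11->6, 6->4
Step 2: d_i = R_x(i) - R_y(i); compute d_i^2.
  (1-8)^2=49, (2-1)^2=1, (6-3)^2=9, (4-7)^2=9, (7-5)^2=4, (8-2)^2=36, (3-6)^2=9, (5-4)^2=1
sum(d^2) = 118.
Step 3: rho = 1 - 6*118 / (8*(8^2 - 1)) = 1 - 708/504 = -0.404762.
Step 4: Under H0, t = rho * sqrt((n-2)/(1-rho^2)) = -1.0842 ~ t(6).
Step 5: Two-sided p-value from the t-distribution with 6 df = 0.319889.
Step 6: alpha = 0.05. fail to reject H0.

rho = -0.4048, p = 0.319889, fail to reject H0 at alpha = 0.05.


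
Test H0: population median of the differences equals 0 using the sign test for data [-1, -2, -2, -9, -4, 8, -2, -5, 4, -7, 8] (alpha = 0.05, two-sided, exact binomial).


Step 1: Discard zero differences. Original n = 11; n_eff = number of nonzero differences = 11.
Nonzero differences (with sign): -1, -2, -2, -9, -4, +8, -2, -5, +4, -7, +8
Step 2: Count signs: positive = 3, negative = 8.
Step 3: Under H0: P(positive) = 0.5, so the number of positives S ~ Bin(11, 0.5).
Step 4: Two-sided exact p-value = sum of Bin(11,0.5) probabilities at or below the observed probability = 0.226562.
Step 5: alpha = 0.05. fail to reject H0.

n_eff = 11, pos = 3, neg = 8, p = 0.226562, fail to reject H0.


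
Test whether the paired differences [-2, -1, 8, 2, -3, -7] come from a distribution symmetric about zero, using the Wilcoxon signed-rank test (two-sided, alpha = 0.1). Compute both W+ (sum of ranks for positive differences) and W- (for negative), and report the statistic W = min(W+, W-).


Step 1: Drop any zero differences (none here) and take |d_i|.
|d| = [2, 1, 8, 2, 3, 7]
Step 2: Midrank |d_i| (ties get averaged ranks).
ranks: |2|->2.5, |1|->1, |8|->6, |2|->2.5, |3|->4, |7|->5
Step 3: Attach original signs; sum ranks with positive sign and with negative sign.
W+ = 6 + 2.5 = 8.5
W- = 2.5 + 1 + 4 + 5 = 12.5
(Check: W+ + W- = 21 should equal n(n+1)/2 = 21.)
Step 4: Test statistic W = min(W+, W-) = 8.5.
Step 5: Ties in |d|, so use the tie-corrected normal approximation.
        E[W] = n(n+1)/4 = 6*7/4 = 10.5.
        Tie groups: |d|=2 (t=2); sum(t^3 - t) = 6.
        Var[W] = n(n+1)(2n+1)/24 - sum(t^3-t)/48 = 546/24 - 6/48 = 22.625.
        z = (W - E[W]) / sqrt(Var[W]) = (8.5 - 10.5) / 4.7566 = -0.4205.
        Two-sided p = 2*Phi(z) = 0.674142.
Step 6: alpha = 0.1. fail to reject H0.

W+ = 8.5, W- = 12.5, W = min = 8.5, p = 0.674142, fail to reject H0.


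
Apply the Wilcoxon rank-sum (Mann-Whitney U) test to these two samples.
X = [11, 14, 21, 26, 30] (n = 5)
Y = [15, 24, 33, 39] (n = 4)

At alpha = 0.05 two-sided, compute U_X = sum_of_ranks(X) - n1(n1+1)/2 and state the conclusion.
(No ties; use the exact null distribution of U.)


Step 1: Combine and sort all 9 observations; assign midranks.
sorted (value, group): (11,X), (14,X), (15,Y), (21,X), (24,Y), (26,X), (30,X), (33,Y), (39,Y)
ranks: 11->1, 14->2, 15->3, 21->4, 24->5, 26->6, 30->7, 33->8, 39->9
Step 2: Rank sum for X: R1 = 1 + 2 + 4 + 6 + 7 = 20.
Step 3: U_X = R1 - n1(n1+1)/2 = 20 - 5*6/2 = 20 - 15 = 5.
       U_Y = n1*n2 - U_X = 20 - 5 = 15.
Step 4: No ties, so the exact null distribution of U (based on enumerating the C(9,5) = 126 equally likely rank assignments) gives the two-sided p-value.
Step 5: p-value = 0.285714; compare to alpha = 0.05. fail to reject H0.

U_X = 5, p = 0.285714, fail to reject H0 at alpha = 0.05.


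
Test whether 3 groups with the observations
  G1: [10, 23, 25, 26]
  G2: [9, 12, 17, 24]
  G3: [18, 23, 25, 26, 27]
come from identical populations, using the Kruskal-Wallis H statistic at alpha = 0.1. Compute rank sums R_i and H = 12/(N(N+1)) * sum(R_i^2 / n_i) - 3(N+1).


Step 1: Combine all N = 13 observations and assign midranks.
sorted (value, group, rank): (9,G2,1), (10,G1,2), (12,G2,3), (17,G2,4), (18,G3,5), (23,G1,6.5), (23,G3,6.5), (24,G2,8), (25,G1,9.5), (25,G3,9.5), (26,G1,11.5), (26,G3,11.5), (27,G3,13)
Step 2: Sum ranks within each group.
R_1 = 29.5 (n_1 = 4)
R_2 = 16 (n_2 = 4)
R_3 = 45.5 (n_3 = 5)
Step 3: H = 12/(N(N+1)) * sum(R_i^2/n_i) - 3(N+1)
     = 12/(13*14) * (29.5^2/4 + 16^2/4 + 45.5^2/5) - 3*14
     = 0.065934 * 695.612 - 42
     = 3.864560.
Step 4: Ties present; correction factor C = 1 - 18/(13^3 - 13) = 0.991758. Corrected H = 3.864560 / 0.991758 = 3.896676.
Step 5: Under H0, H ~ chi^2(2); p-value = 0.142511.
Step 6: alpha = 0.1. fail to reject H0.

H = 3.8967, df = 2, p = 0.142511, fail to reject H0.


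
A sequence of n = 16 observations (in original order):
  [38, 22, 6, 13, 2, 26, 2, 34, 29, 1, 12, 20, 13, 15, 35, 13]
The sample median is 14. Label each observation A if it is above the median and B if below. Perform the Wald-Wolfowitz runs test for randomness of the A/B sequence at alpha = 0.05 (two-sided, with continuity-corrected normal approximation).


Step 1: Compute median = 14; label A = above, B = below.
Labels in order: AABBBABAABBABAAB  (n_A = 8, n_B = 8)
Step 2: Count runs R = 10.
Step 3: Under H0 (random ordering), E[R] = 2*n_A*n_B/(n_A+n_B) + 1 = 2*8*8/16 + 1 = 9.0000.
        Var[R] = 2*n_A*n_B*(2*n_A*n_B - n_A - n_B) / ((n_A+n_B)^2 * (n_A+n_B-1)) = 14336/3840 = 3.7333.
        SD[R] = 1.9322.
Step 4: Continuity-corrected z = (R - 0.5 - E[R]) / SD[R] = (10 - 0.5 - 9.0000) / 1.9322 = 0.2588.
Step 5: Two-sided p-value via normal approximation = 2*(1 - Phi(|z|)) = 0.795809.
Step 6: alpha = 0.05. fail to reject H0.

R = 10, z = 0.2588, p = 0.795809, fail to reject H0.


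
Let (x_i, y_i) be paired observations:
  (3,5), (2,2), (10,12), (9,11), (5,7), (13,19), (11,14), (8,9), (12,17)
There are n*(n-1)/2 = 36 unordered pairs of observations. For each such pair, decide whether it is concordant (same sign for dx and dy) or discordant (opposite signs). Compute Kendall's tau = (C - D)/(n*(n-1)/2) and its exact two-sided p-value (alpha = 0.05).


Step 1: Enumerate the 36 unordered pairs (i,j) with i<j and classify each by sign(x_j-x_i) * sign(y_j-y_i).
  (1,2):dx=-1,dy=-3->C; (1,3):dx=+7,dy=+7->C; (1,4):dx=+6,dy=+6->C; (1,5):dx=+2,dy=+2->C
  (1,6):dx=+10,dy=+14->C; (1,7):dx=+8,dy=+9->C; (1,8):dx=+5,dy=+4->C; (1,9):dx=+9,dy=+12->C
  (2,3):dx=+8,dy=+10->C; (2,4):dx=+7,dy=+9->C; (2,5):dx=+3,dy=+5->C; (2,6):dx=+11,dy=+17->C
  (2,7):dx=+9,dy=+12->C; (2,8):dx=+6,dy=+7->C; (2,9):dx=+10,dy=+15->C; (3,4):dx=-1,dy=-1->C
  (3,5):dx=-5,dy=-5->C; (3,6):dx=+3,dy=+7->C; (3,7):dx=+1,dy=+2->C; (3,8):dx=-2,dy=-3->C
  (3,9):dx=+2,dy=+5->C; (4,5):dx=-4,dy=-4->C; (4,6):dx=+4,dy=+8->C; (4,7):dx=+2,dy=+3->C
  (4,8):dx=-1,dy=-2->C; (4,9):dx=+3,dy=+6->C; (5,6):dx=+8,dy=+12->C; (5,7):dx=+6,dy=+7->C
  (5,8):dx=+3,dy=+2->C; (5,9):dx=+7,dy=+10->C; (6,7):dx=-2,dy=-5->C; (6,8):dx=-5,dy=-10->C
  (6,9):dx=-1,dy=-2->C; (7,8):dx=-3,dy=-5->C; (7,9):dx=+1,dy=+3->C; (8,9):dx=+4,dy=+8->C
Step 2: C = 36, D = 0, total pairs = 36.
Step 3: tau = (C - D)/(n(n-1)/2) = (36 - 0)/36 = 1.000000.
Step 4: Exact two-sided p-value (enumerate n! = 362880 permutations of y under H0): p = 0.000006.
Step 5: alpha = 0.05. reject H0.

tau_b = 1.0000 (C=36, D=0), p = 0.000006, reject H0.


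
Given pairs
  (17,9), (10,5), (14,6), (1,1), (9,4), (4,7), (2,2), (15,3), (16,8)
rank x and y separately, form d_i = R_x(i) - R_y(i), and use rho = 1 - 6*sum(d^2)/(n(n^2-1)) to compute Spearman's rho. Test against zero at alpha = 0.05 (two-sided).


Step 1: Rank x and y separately (midranks; no ties here).
rank(x): 17->9, 10->5, 14->6, 1->1, 9->4, 4->3, 2->2, 15->7, 16->8
rank(y): 9->9, 5->5, 6->6, 1->1, 4->4, 7->7, 2->2, 3->3, 8->8
Step 2: d_i = R_x(i) - R_y(i); compute d_i^2.
  (9-9)^2=0, (5-5)^2=0, (6-6)^2=0, (1-1)^2=0, (4-4)^2=0, (3-7)^2=16, (2-2)^2=0, (7-3)^2=16, (8-8)^2=0
sum(d^2) = 32.
Step 3: rho = 1 - 6*32 / (9*(9^2 - 1)) = 1 - 192/720 = 0.733333.
Step 4: Under H0, t = rho * sqrt((n-2)/(1-rho^2)) = 2.8538 ~ t(7).
Step 5: Two-sided p-value from the t-distribution with 7 df = 0.024554.
Step 6: alpha = 0.05. reject H0.

rho = 0.7333, p = 0.024554, reject H0 at alpha = 0.05.


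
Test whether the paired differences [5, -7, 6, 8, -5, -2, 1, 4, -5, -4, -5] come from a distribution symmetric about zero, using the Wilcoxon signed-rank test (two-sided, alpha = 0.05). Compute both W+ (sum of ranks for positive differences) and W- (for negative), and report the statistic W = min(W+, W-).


Step 1: Drop any zero differences (none here) and take |d_i|.
|d| = [5, 7, 6, 8, 5, 2, 1, 4, 5, 4, 5]
Step 2: Midrank |d_i| (ties get averaged ranks).
ranks: |5|->6.5, |7|->10, |6|->9, |8|->11, |5|->6.5, |2|->2, |1|->1, |4|->3.5, |5|->6.5, |4|->3.5, |5|->6.5
Step 3: Attach original signs; sum ranks with positive sign and with negative sign.
W+ = 6.5 + 9 + 11 + 1 + 3.5 = 31
W- = 10 + 6.5 + 2 + 6.5 + 3.5 + 6.5 = 35
(Check: W+ + W- = 66 should equal n(n+1)/2 = 66.)
Step 4: Test statistic W = min(W+, W-) = 31.
Step 5: Ties in |d|, so use the tie-corrected normal approximation.
        E[W] = n(n+1)/4 = 11*12/4 = 33.
        Tie groups: |d|=4 (t=2), |d|=5 (t=4); sum(t^3 - t) = 66.
        Var[W] = n(n+1)(2n+1)/24 - sum(t^3-t)/48 = 3036/24 - 66/48 = 125.125.
        z = (W - E[W]) / sqrt(Var[W]) = (31 - 33) / 11.1859 = -0.1788.
        Two-sided p = 2*Phi(z) = 0.858098.
Step 6: alpha = 0.05. fail to reject H0.

W+ = 31, W- = 35, W = min = 31, p = 0.858098, fail to reject H0.


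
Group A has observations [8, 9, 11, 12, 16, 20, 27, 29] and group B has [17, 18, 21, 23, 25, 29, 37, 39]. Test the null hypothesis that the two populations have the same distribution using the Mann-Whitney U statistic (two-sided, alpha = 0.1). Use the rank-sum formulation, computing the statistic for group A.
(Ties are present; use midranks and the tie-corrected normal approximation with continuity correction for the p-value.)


Step 1: Combine and sort all 16 observations; assign midranks.
sorted (value, group): (8,X), (9,X), (11,X), (12,X), (16,X), (17,Y), (18,Y), (20,X), (21,Y), (23,Y), (25,Y), (27,X), (29,X), (29,Y), (37,Y), (39,Y)
ranks: 8->1, 9->2, 11->3, 12->4, 16->5, 17->6, 18->7, 20->8, 21->9, 23->10, 25->11, 27->12, 29->13.5, 29->13.5, 37->15, 39->16
Step 2: Rank sum for X: R1 = 1 + 2 + 3 + 4 + 5 + 8 + 12 + 13.5 = 48.5.
Step 3: U_X = R1 - n1(n1+1)/2 = 48.5 - 8*9/2 = 48.5 - 36 = 12.5.
       U_Y = n1*n2 - U_X = 64 - 12.5 = 51.5.
Step 4: Ties are present, so use the tie-corrected normal approximation (with continuity correction) for the p-value.
Step 5: p-value = 0.045840; compare to alpha = 0.1. reject H0.

U_X = 12.5, p = 0.045840, reject H0 at alpha = 0.1.


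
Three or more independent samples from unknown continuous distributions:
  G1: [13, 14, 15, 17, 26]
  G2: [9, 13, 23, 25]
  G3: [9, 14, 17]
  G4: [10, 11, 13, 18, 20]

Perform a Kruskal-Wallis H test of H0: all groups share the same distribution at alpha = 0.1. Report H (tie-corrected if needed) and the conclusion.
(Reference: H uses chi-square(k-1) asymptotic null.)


Step 1: Combine all N = 17 observations and assign midranks.
sorted (value, group, rank): (9,G2,1.5), (9,G3,1.5), (10,G4,3), (11,G4,4), (13,G1,6), (13,G2,6), (13,G4,6), (14,G1,8.5), (14,G3,8.5), (15,G1,10), (17,G1,11.5), (17,G3,11.5), (18,G4,13), (20,G4,14), (23,G2,15), (25,G2,16), (26,G1,17)
Step 2: Sum ranks within each group.
R_1 = 53 (n_1 = 5)
R_2 = 38.5 (n_2 = 4)
R_3 = 21.5 (n_3 = 3)
R_4 = 40 (n_4 = 5)
Step 3: H = 12/(N(N+1)) * sum(R_i^2/n_i) - 3(N+1)
     = 12/(17*18) * (53^2/5 + 38.5^2/4 + 21.5^2/3 + 40^2/5) - 3*18
     = 0.039216 * 1406.45 - 54
     = 1.154739.
Step 4: Ties present; correction factor C = 1 - 42/(17^3 - 17) = 0.991422. Corrected H = 1.154739 / 0.991422 = 1.164730.
Step 5: Under H0, H ~ chi^2(3); p-value = 0.761475.
Step 6: alpha = 0.1. fail to reject H0.

H = 1.1647, df = 3, p = 0.761475, fail to reject H0.


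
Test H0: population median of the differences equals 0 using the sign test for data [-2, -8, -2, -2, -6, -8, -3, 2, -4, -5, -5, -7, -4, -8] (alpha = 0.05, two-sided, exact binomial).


Step 1: Discard zero differences. Original n = 14; n_eff = number of nonzero differences = 14.
Nonzero differences (with sign): -2, -8, -2, -2, -6, -8, -3, +2, -4, -5, -5, -7, -4, -8
Step 2: Count signs: positive = 1, negative = 13.
Step 3: Under H0: P(positive) = 0.5, so the number of positives S ~ Bin(14, 0.5).
Step 4: Two-sided exact p-value = sum of Bin(14,0.5) probabilities at or below the observed probability = 0.001831.
Step 5: alpha = 0.05. reject H0.

n_eff = 14, pos = 1, neg = 13, p = 0.001831, reject H0.


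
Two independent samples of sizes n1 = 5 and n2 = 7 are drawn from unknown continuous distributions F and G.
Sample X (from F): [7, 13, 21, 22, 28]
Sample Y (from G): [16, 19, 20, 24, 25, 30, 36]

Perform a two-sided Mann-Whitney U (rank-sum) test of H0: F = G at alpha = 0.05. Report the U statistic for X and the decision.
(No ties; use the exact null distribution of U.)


Step 1: Combine and sort all 12 observations; assign midranks.
sorted (value, group): (7,X), (13,X), (16,Y), (19,Y), (20,Y), (21,X), (22,X), (24,Y), (25,Y), (28,X), (30,Y), (36,Y)
ranks: 7->1, 13->2, 16->3, 19->4, 20->5, 21->6, 22->7, 24->8, 25->9, 28->10, 30->11, 36->12
Step 2: Rank sum for X: R1 = 1 + 2 + 6 + 7 + 10 = 26.
Step 3: U_X = R1 - n1(n1+1)/2 = 26 - 5*6/2 = 26 - 15 = 11.
       U_Y = n1*n2 - U_X = 35 - 11 = 24.
Step 4: No ties, so the exact null distribution of U (based on enumerating the C(12,5) = 792 equally likely rank assignments) gives the two-sided p-value.
Step 5: p-value = 0.343434; compare to alpha = 0.05. fail to reject H0.

U_X = 11, p = 0.343434, fail to reject H0 at alpha = 0.05.


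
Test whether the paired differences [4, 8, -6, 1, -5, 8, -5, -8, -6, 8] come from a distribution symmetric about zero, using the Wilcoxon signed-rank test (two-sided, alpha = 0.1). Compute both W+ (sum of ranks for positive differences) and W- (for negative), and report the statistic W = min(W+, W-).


Step 1: Drop any zero differences (none here) and take |d_i|.
|d| = [4, 8, 6, 1, 5, 8, 5, 8, 6, 8]
Step 2: Midrank |d_i| (ties get averaged ranks).
ranks: |4|->2, |8|->8.5, |6|->5.5, |1|->1, |5|->3.5, |8|->8.5, |5|->3.5, |8|->8.5, |6|->5.5, |8|->8.5
Step 3: Attach original signs; sum ranks with positive sign and with negative sign.
W+ = 2 + 8.5 + 1 + 8.5 + 8.5 = 28.5
W- = 5.5 + 3.5 + 3.5 + 8.5 + 5.5 = 26.5
(Check: W+ + W- = 55 should equal n(n+1)/2 = 55.)
Step 4: Test statistic W = min(W+, W-) = 26.5.
Step 5: Ties in |d|, so use the tie-corrected normal approximation.
        E[W] = n(n+1)/4 = 10*11/4 = 27.5.
        Tie groups: |d|=5 (t=2), |d|=6 (t=2), |d|=8 (t=4); sum(t^3 - t) = 72.
        Var[W] = n(n+1)(2n+1)/24 - sum(t^3-t)/48 = 2310/24 - 72/48 = 94.75.
        z = (W - E[W]) / sqrt(Var[W]) = (26.5 - 27.5) / 9.7340 = -0.1027.
        Two-sided p = 2*Phi(z) = 0.918175.
Step 6: alpha = 0.1. fail to reject H0.

W+ = 28.5, W- = 26.5, W = min = 26.5, p = 0.918175, fail to reject H0.


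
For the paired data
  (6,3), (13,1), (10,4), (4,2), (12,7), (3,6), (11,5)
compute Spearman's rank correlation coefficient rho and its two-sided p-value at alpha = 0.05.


Step 1: Rank x and y separately (midranks; no ties here).
rank(x): 6->3, 13->7, 10->4, 4->2, 12->6, 3->1, 11->5
rank(y): 3->3, 1->1, 4->4, 2->2, 7->7, 6->6, 5->5
Step 2: d_i = R_x(i) - R_y(i); compute d_i^2.
  (3-3)^2=0, (7-1)^2=36, (4-4)^2=0, (2-2)^2=0, (6-7)^2=1, (1-6)^2=25, (5-5)^2=0
sum(d^2) = 62.
Step 3: rho = 1 - 6*62 / (7*(7^2 - 1)) = 1 - 372/336 = -0.107143.
Step 4: Under H0, t = rho * sqrt((n-2)/(1-rho^2)) = -0.2410 ~ t(5).
Step 5: Two-sided p-value from the t-distribution with 5 df = 0.819151.
Step 6: alpha = 0.05. fail to reject H0.

rho = -0.1071, p = 0.819151, fail to reject H0 at alpha = 0.05.


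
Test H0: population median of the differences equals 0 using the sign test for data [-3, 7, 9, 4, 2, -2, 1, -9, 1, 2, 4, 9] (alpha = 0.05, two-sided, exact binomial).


Step 1: Discard zero differences. Original n = 12; n_eff = number of nonzero differences = 12.
Nonzero differences (with sign): -3, +7, +9, +4, +2, -2, +1, -9, +1, +2, +4, +9
Step 2: Count signs: positive = 9, negative = 3.
Step 3: Under H0: P(positive) = 0.5, so the number of positives S ~ Bin(12, 0.5).
Step 4: Two-sided exact p-value = sum of Bin(12,0.5) probabilities at or below the observed probability = 0.145996.
Step 5: alpha = 0.05. fail to reject H0.

n_eff = 12, pos = 9, neg = 3, p = 0.145996, fail to reject H0.


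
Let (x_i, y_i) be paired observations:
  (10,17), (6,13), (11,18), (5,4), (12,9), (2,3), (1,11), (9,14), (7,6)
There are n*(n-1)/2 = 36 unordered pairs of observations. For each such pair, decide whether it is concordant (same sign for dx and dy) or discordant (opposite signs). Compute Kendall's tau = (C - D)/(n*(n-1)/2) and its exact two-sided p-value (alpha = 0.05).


Step 1: Enumerate the 36 unordered pairs (i,j) with i<j and classify each by sign(x_j-x_i) * sign(y_j-y_i).
  (1,2):dx=-4,dy=-4->C; (1,3):dx=+1,dy=+1->C; (1,4):dx=-5,dy=-13->C; (1,5):dx=+2,dy=-8->D
  (1,6):dx=-8,dy=-14->C; (1,7):dx=-9,dy=-6->C; (1,8):dx=-1,dy=-3->C; (1,9):dx=-3,dy=-11->C
  (2,3):dx=+5,dy=+5->C; (2,4):dx=-1,dy=-9->C; (2,5):dx=+6,dy=-4->D; (2,6):dx=-4,dy=-10->C
  (2,7):dx=-5,dy=-2->C; (2,8):dx=+3,dy=+1->C; (2,9):dx=+1,dy=-7->D; (3,4):dx=-6,dy=-14->C
  (3,5):dx=+1,dy=-9->D; (3,6):dx=-9,dy=-15->C; (3,7):dx=-10,dy=-7->C; (3,8):dx=-2,dy=-4->C
  (3,9):dx=-4,dy=-12->C; (4,5):dx=+7,dy=+5->C; (4,6):dx=-3,dy=-1->C; (4,7):dx=-4,dy=+7->D
  (4,8):dx=+4,dy=+10->C; (4,9):dx=+2,dy=+2->C; (5,6):dx=-10,dy=-6->C; (5,7):dx=-11,dy=+2->D
  (5,8):dx=-3,dy=+5->D; (5,9):dx=-5,dy=-3->C; (6,7):dx=-1,dy=+8->D; (6,8):dx=+7,dy=+11->C
  (6,9):dx=+5,dy=+3->C; (7,8):dx=+8,dy=+3->C; (7,9):dx=+6,dy=-5->D; (8,9):dx=-2,dy=-8->C
Step 2: C = 27, D = 9, total pairs = 36.
Step 3: tau = (C - D)/(n(n-1)/2) = (27 - 9)/36 = 0.500000.
Step 4: Exact two-sided p-value (enumerate n! = 362880 permutations of y under H0): p = 0.075176.
Step 5: alpha = 0.05. fail to reject H0.

tau_b = 0.5000 (C=27, D=9), p = 0.075176, fail to reject H0.


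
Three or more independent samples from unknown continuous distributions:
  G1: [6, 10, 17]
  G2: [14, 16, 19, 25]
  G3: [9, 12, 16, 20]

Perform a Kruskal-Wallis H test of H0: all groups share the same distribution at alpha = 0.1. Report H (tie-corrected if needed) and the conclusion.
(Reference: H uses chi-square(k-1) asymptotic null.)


Step 1: Combine all N = 11 observations and assign midranks.
sorted (value, group, rank): (6,G1,1), (9,G3,2), (10,G1,3), (12,G3,4), (14,G2,5), (16,G2,6.5), (16,G3,6.5), (17,G1,8), (19,G2,9), (20,G3,10), (25,G2,11)
Step 2: Sum ranks within each group.
R_1 = 12 (n_1 = 3)
R_2 = 31.5 (n_2 = 4)
R_3 = 22.5 (n_3 = 4)
Step 3: H = 12/(N(N+1)) * sum(R_i^2/n_i) - 3(N+1)
     = 12/(11*12) * (12^2/3 + 31.5^2/4 + 22.5^2/4) - 3*12
     = 0.090909 * 422.625 - 36
     = 2.420455.
Step 4: Ties present; correction factor C = 1 - 6/(11^3 - 11) = 0.995455. Corrected H = 2.420455 / 0.995455 = 2.431507.
Step 5: Under H0, H ~ chi^2(2); p-value = 0.296487.
Step 6: alpha = 0.1. fail to reject H0.

H = 2.4315, df = 2, p = 0.296487, fail to reject H0.


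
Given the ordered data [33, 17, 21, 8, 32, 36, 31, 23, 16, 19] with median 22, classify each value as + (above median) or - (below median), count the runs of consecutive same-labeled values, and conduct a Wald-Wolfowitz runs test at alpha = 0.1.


Step 1: Compute median = 22; label A = above, B = below.
Labels in order: ABBBAAAABB  (n_A = 5, n_B = 5)
Step 2: Count runs R = 4.
Step 3: Under H0 (random ordering), E[R] = 2*n_A*n_B/(n_A+n_B) + 1 = 2*5*5/10 + 1 = 6.0000.
        Var[R] = 2*n_A*n_B*(2*n_A*n_B - n_A - n_B) / ((n_A+n_B)^2 * (n_A+n_B-1)) = 2000/900 = 2.2222.
        SD[R] = 1.4907.
Step 4: Continuity-corrected z = (R + 0.5 - E[R]) / SD[R] = (4 + 0.5 - 6.0000) / 1.4907 = -1.0062.
Step 5: Two-sided p-value via normal approximation = 2*(1 - Phi(|z|)) = 0.314305.
Step 6: alpha = 0.1. fail to reject H0.

R = 4, z = -1.0062, p = 0.314305, fail to reject H0.


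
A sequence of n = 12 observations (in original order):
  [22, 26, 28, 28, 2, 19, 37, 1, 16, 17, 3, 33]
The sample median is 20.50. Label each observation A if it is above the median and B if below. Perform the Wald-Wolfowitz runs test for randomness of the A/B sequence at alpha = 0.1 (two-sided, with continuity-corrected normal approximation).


Step 1: Compute median = 20.50; label A = above, B = below.
Labels in order: AAAABBABBBBA  (n_A = 6, n_B = 6)
Step 2: Count runs R = 5.
Step 3: Under H0 (random ordering), E[R] = 2*n_A*n_B/(n_A+n_B) + 1 = 2*6*6/12 + 1 = 7.0000.
        Var[R] = 2*n_A*n_B*(2*n_A*n_B - n_A - n_B) / ((n_A+n_B)^2 * (n_A+n_B-1)) = 4320/1584 = 2.7273.
        SD[R] = 1.6514.
Step 4: Continuity-corrected z = (R + 0.5 - E[R]) / SD[R] = (5 + 0.5 - 7.0000) / 1.6514 = -0.9083.
Step 5: Two-sided p-value via normal approximation = 2*(1 - Phi(|z|)) = 0.363722.
Step 6: alpha = 0.1. fail to reject H0.

R = 5, z = -0.9083, p = 0.363722, fail to reject H0.


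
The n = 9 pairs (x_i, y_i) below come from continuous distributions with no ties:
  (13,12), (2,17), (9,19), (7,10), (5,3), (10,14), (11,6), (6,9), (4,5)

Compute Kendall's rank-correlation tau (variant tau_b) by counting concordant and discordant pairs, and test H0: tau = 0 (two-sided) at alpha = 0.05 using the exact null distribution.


Step 1: Enumerate the 36 unordered pairs (i,j) with i<j and classify each by sign(x_j-x_i) * sign(y_j-y_i).
  (1,2):dx=-11,dy=+5->D; (1,3):dx=-4,dy=+7->D; (1,4):dx=-6,dy=-2->C; (1,5):dx=-8,dy=-9->C
  (1,6):dx=-3,dy=+2->D; (1,7):dx=-2,dy=-6->C; (1,8):dx=-7,dy=-3->C; (1,9):dx=-9,dy=-7->C
  (2,3):dx=+7,dy=+2->C; (2,4):dx=+5,dy=-7->D; (2,5):dx=+3,dy=-14->D; (2,6):dx=+8,dy=-3->D
  (2,7):dx=+9,dy=-11->D; (2,8):dx=+4,dy=-8->D; (2,9):dx=+2,dy=-12->D; (3,4):dx=-2,dy=-9->C
  (3,5):dx=-4,dy=-16->C; (3,6):dx=+1,dy=-5->D; (3,7):dx=+2,dy=-13->D; (3,8):dx=-3,dy=-10->C
  (3,9):dx=-5,dy=-14->C; (4,5):dx=-2,dy=-7->C; (4,6):dx=+3,dy=+4->C; (4,7):dx=+4,dy=-4->D
  (4,8):dx=-1,dy=-1->C; (4,9):dx=-3,dy=-5->C; (5,6):dx=+5,dy=+11->C; (5,7):dx=+6,dy=+3->C
  (5,8):dx=+1,dy=+6->C; (5,9):dx=-1,dy=+2->D; (6,7):dx=+1,dy=-8->D; (6,8):dx=-4,dy=-5->C
  (6,9):dx=-6,dy=-9->C; (7,8):dx=-5,dy=+3->D; (7,9):dx=-7,dy=-1->C; (8,9):dx=-2,dy=-4->C
Step 2: C = 21, D = 15, total pairs = 36.
Step 3: tau = (C - D)/(n(n-1)/2) = (21 - 15)/36 = 0.166667.
Step 4: Exact two-sided p-value (enumerate n! = 362880 permutations of y under H0): p = 0.612202.
Step 5: alpha = 0.05. fail to reject H0.

tau_b = 0.1667 (C=21, D=15), p = 0.612202, fail to reject H0.


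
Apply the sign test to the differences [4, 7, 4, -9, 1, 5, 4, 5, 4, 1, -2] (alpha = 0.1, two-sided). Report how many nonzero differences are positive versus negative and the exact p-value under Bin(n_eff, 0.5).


Step 1: Discard zero differences. Original n = 11; n_eff = number of nonzero differences = 11.
Nonzero differences (with sign): +4, +7, +4, -9, +1, +5, +4, +5, +4, +1, -2
Step 2: Count signs: positive = 9, negative = 2.
Step 3: Under H0: P(positive) = 0.5, so the number of positives S ~ Bin(11, 0.5).
Step 4: Two-sided exact p-value = sum of Bin(11,0.5) probabilities at or below the observed probability = 0.065430.
Step 5: alpha = 0.1. reject H0.

n_eff = 11, pos = 9, neg = 2, p = 0.065430, reject H0.


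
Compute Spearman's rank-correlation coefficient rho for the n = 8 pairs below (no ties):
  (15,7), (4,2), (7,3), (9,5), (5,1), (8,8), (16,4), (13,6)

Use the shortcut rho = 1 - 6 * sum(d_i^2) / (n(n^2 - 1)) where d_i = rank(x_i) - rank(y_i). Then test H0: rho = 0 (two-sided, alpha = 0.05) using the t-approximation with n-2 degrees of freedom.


Step 1: Rank x and y separately (midranks; no ties here).
rank(x): 15->7, 4->1, 7->3, 9->5, 5->2, 8->4, 16->8, 13->6
rank(y): 7->7, 2->2, 3->3, 5->5, 1->1, 8->8, 4->4, 6->6
Step 2: d_i = R_x(i) - R_y(i); compute d_i^2.
  (7-7)^2=0, (1-2)^2=1, (3-3)^2=0, (5-5)^2=0, (2-1)^2=1, (4-8)^2=16, (8-4)^2=16, (6-6)^2=0
sum(d^2) = 34.
Step 3: rho = 1 - 6*34 / (8*(8^2 - 1)) = 1 - 204/504 = 0.595238.
Step 4: Under H0, t = rho * sqrt((n-2)/(1-rho^2)) = 1.8145 ~ t(6).
Step 5: Two-sided p-value from the t-distribution with 6 df = 0.119530.
Step 6: alpha = 0.05. fail to reject H0.

rho = 0.5952, p = 0.119530, fail to reject H0 at alpha = 0.05.


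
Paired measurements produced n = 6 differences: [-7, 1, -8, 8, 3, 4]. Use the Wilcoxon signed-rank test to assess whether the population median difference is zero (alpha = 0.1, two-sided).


Step 1: Drop any zero differences (none here) and take |d_i|.
|d| = [7, 1, 8, 8, 3, 4]
Step 2: Midrank |d_i| (ties get averaged ranks).
ranks: |7|->4, |1|->1, |8|->5.5, |8|->5.5, |3|->2, |4|->3
Step 3: Attach original signs; sum ranks with positive sign and with negative sign.
W+ = 1 + 5.5 + 2 + 3 = 11.5
W- = 4 + 5.5 = 9.5
(Check: W+ + W- = 21 should equal n(n+1)/2 = 21.)
Step 4: Test statistic W = min(W+, W-) = 9.5.
Step 5: Ties in |d|, so use the tie-corrected normal approximation.
        E[W] = n(n+1)/4 = 6*7/4 = 10.5.
        Tie groups: |d|=8 (t=2); sum(t^3 - t) = 6.
        Var[W] = n(n+1)(2n+1)/24 - sum(t^3-t)/48 = 546/24 - 6/48 = 22.625.
        z = (W - E[W]) / sqrt(Var[W]) = (9.5 - 10.5) / 4.7566 = -0.2102.
        Two-sided p = 2*Phi(z) = 0.833484.
Step 6: alpha = 0.1. fail to reject H0.

W+ = 11.5, W- = 9.5, W = min = 9.5, p = 0.833484, fail to reject H0.


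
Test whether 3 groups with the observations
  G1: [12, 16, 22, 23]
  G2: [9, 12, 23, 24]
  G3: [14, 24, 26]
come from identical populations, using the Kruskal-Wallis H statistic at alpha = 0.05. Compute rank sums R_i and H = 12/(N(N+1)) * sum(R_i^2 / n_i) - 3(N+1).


Step 1: Combine all N = 11 observations and assign midranks.
sorted (value, group, rank): (9,G2,1), (12,G1,2.5), (12,G2,2.5), (14,G3,4), (16,G1,5), (22,G1,6), (23,G1,7.5), (23,G2,7.5), (24,G2,9.5), (24,G3,9.5), (26,G3,11)
Step 2: Sum ranks within each group.
R_1 = 21 (n_1 = 4)
R_2 = 20.5 (n_2 = 4)
R_3 = 24.5 (n_3 = 3)
Step 3: H = 12/(N(N+1)) * sum(R_i^2/n_i) - 3(N+1)
     = 12/(11*12) * (21^2/4 + 20.5^2/4 + 24.5^2/3) - 3*12
     = 0.090909 * 415.396 - 36
     = 1.763258.
Step 4: Ties present; correction factor C = 1 - 18/(11^3 - 11) = 0.986364. Corrected H = 1.763258 / 0.986364 = 1.787634.
Step 5: Under H0, H ~ chi^2(2); p-value = 0.409091.
Step 6: alpha = 0.05. fail to reject H0.

H = 1.7876, df = 2, p = 0.409091, fail to reject H0.


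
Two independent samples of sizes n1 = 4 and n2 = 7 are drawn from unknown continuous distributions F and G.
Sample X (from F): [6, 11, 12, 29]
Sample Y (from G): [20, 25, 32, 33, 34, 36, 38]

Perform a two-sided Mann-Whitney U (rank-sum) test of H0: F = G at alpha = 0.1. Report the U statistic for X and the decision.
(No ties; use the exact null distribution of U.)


Step 1: Combine and sort all 11 observations; assign midranks.
sorted (value, group): (6,X), (11,X), (12,X), (20,Y), (25,Y), (29,X), (32,Y), (33,Y), (34,Y), (36,Y), (38,Y)
ranks: 6->1, 11->2, 12->3, 20->4, 25->5, 29->6, 32->7, 33->8, 34->9, 36->10, 38->11
Step 2: Rank sum for X: R1 = 1 + 2 + 3 + 6 = 12.
Step 3: U_X = R1 - n1(n1+1)/2 = 12 - 4*5/2 = 12 - 10 = 2.
       U_Y = n1*n2 - U_X = 28 - 2 = 26.
Step 4: No ties, so the exact null distribution of U (based on enumerating the C(11,4) = 330 equally likely rank assignments) gives the two-sided p-value.
Step 5: p-value = 0.024242; compare to alpha = 0.1. reject H0.

U_X = 2, p = 0.024242, reject H0 at alpha = 0.1.
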